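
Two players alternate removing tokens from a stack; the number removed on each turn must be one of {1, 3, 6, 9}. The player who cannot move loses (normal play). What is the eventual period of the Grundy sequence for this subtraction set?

n :  0  1  2  3  4  5  6  7  8  9 10 11 12 13 14 15 16 17 18 19 20 21 22 23 24 25
G :  0  1  0  1  0  1  2  3  2  3  2  3  0  1  0  1  0  1  2  3  2  3  2  3  0  1
G(n+12) = G(n) holds for n = 0,…,8 (a full window of length max(S) = 9), so the sequence is purely periodic with period 12.

12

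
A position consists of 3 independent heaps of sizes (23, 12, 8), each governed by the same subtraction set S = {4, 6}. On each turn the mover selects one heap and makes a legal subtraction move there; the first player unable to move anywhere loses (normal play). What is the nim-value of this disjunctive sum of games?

2

All heaps use S = {4, 6}:
G(0) = 0
G(1) = mex{} = 0
G(2) = mex{} = 0
G(3) = mex{} = 0
G(4) = mex{0} = 1
G(5) = mex{0} = 1
G(6) = mex{0,0} = 1
G(7) = mex{0,0} = 1
G(8) = mex{1,0} = 2
G(9) = mex{1,0} = 2
G(10) = mex{1,1} = 0
G(11) = mex{1,1} = 0
G(12) = mex{2,1} = 0
G(13) = mex{2,1} = 0
G(14) = mex{0,2} = 1
G(15) = mex{0,2} = 1
G(16) = mex{0,0} = 1
G(17) = mex{0,0} = 1
G(18) = mex{1,0} = 2
G(19) = mex{1,0} = 2
G(20) = mex{1,1} = 0
G(21) = mex{1,1} = 0
G(22) = mex{2,1} = 0
G(23) = mex{2,1} = 0
Heap A: G(23) = 0.
Heap B: G(12) = 0.
Heap C: G(8) = 2.
Combined Grundy value = 0 ⊕ 0 ⊕ 2 = 2.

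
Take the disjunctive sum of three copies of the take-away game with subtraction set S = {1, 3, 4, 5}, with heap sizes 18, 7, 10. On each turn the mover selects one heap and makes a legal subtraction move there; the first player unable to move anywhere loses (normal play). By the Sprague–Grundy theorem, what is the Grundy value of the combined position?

All heaps use S = {1, 3, 4, 5}:
G(0) = 0
G(1) = mex{0} = 1
G(2) = mex{1} = 0
G(3) = mex{0,0} = 1
G(4) = mex{1,1,0} = 2
G(5) = mex{2,0,1,0} = 3
G(6) = mex{3,1,0,1} = 2
G(7) = mex{2,2,1,0} = 3
G(8) = mex{3,3,2,1} = 0
G(9) = mex{0,2,3,2} = 1
G(10) = mex{1,3,2,3} = 0
G(11) = mex{0,0,3,2} = 1
G(12) = mex{1,1,0,3} = 2
G(13) = mex{2,0,1,0} = 3
G(14) = mex{3,1,0,1} = 2
G(15) = mex{2,2,1,0} = 3
G(16) = mex{3,3,2,1} = 0
G(17) = mex{0,2,3,2} = 1
G(18) = mex{1,3,2,3} = 0
Heap A: G(18) = 0.
Heap B: G(7) = 3.
Heap C: G(10) = 0.
Combined Grundy value = 0 ⊕ 3 ⊕ 0 = 3.

3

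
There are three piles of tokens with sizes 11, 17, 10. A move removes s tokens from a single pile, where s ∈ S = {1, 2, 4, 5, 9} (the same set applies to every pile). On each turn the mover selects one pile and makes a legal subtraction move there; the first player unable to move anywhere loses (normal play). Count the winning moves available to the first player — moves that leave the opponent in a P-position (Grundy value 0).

All piles use S = {1, 2, 4, 5, 9}:
G(0) = 0
G(1) = mex{0} = 1
G(2) = mex{1,0} = 2
G(3) = mex{2,1} = 0
G(4) = mex{0,2,0} = 1
G(5) = mex{1,0,1,0} = 2
G(6) = mex{2,1,2,1} = 0
G(7) = mex{0,2,0,2} = 1
G(8) = mex{1,0,1,0} = 2
G(9) = mex{2,1,2,1,0} = 3
G(10) = mex{3,2,0,2,1} = 4
G(11) = mex{4,3,1,0,2} = 5
G(12) = mex{5,4,2,1,0} = 3
G(13) = mex{3,5,3,2,1} = 0
G(14) = mex{0,3,4,3,2} = 1
G(15) = mex{1,0,5,4,0} = 2
G(16) = mex{2,1,3,5,1} = 0
G(17) = mex{0,2,0,3,2} = 1
Pile A: G(11) = 5.
Pile B: G(17) = 1.
Pile C: G(10) = 4.
Combined Grundy value = 5 ⊕ 1 ⊕ 4 = 0.
A winning move leaves total XOR = 0, i.e. changes one component's Grundy value g to g ⊕ X where X is the current total.
Pile A: target g' = 5⊕0 = 5, but every legal move changes the Grundy value (mex property), so 0 moves.
Pile B: target g' = 1⊕0 = 1, but every legal move changes the Grundy value (mex property), so 0 moves.
Pile C: target g' = 4⊕0 = 4, but every legal move changes the Grundy value (mex property), so 0 moves.

0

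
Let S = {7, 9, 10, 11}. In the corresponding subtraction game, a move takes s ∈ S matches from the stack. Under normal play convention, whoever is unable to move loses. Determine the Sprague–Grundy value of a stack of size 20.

G(0) = 0
G(1) = mex{} = 0
G(2) = mex{} = 0
G(3) = mex{} = 0
G(4) = mex{} = 0
G(5) = mex{} = 0
G(6) = mex{} = 0
G(7) = mex{0} = 1
G(8) = mex{0} = 1
G(9) = mex{0,0} = 1
G(10) = mex{0,0,0} = 1
G(11) = mex{0,0,0,0} = 1
G(12) = mex{0,0,0,0} = 1
G(13) = mex{0,0,0,0} = 1
G(14) = mex{1,0,0,0} = 2
G(15) = mex{1,0,0,0} = 2
G(16) = mex{1,1,0,0} = 2
G(17) = mex{1,1,1,0} = 2
G(18) = mex{1,1,1,1} = 0
G(19) = mex{1,1,1,1} = 0
G(20) = mex{1,1,1,1} = 0

0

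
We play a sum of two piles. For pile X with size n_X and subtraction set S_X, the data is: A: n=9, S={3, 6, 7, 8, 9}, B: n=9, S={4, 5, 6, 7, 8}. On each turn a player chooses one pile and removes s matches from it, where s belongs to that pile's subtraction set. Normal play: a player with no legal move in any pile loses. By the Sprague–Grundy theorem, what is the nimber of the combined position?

1

Pile A, S = {3, 6, 7, 8, 9}:
n : 0 1 2 3 4 5 6 7 8 9
G : 0 0 0 1 1 1 2 2 2 3
G_A(9) = 3.
Pile B, S = {4, 5, 6, 7, 8}:
G(0) = 0
G(1) = mex{} = 0
G(2) = mex{} = 0
G(3) = mex{} = 0
G(4) = mex{0} = 1
G(5) = mex{0,0} = 1
G(6) = mex{0,0,0} = 1
G(7) = mex{0,0,0,0} = 1
G(8) = mex{1,0,0,0,0} = 2
G(9) = mex{1,1,0,0,0} = 2
G_B(9) = 2.
Combined Grundy value = 3 ⊕ 2 = 1.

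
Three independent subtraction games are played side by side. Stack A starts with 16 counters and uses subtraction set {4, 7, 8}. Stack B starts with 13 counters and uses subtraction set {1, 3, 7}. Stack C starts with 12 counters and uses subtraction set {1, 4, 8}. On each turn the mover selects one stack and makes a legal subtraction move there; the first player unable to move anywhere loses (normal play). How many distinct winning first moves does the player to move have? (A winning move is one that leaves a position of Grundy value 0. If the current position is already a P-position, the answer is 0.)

0

Stack A, S = {4, 7, 8}:
G(0) = 0
G(1) = mex{} = 0
G(2) = mex{} = 0
G(3) = mex{} = 0
G(4) = mex{0} = 1
G(5) = mex{0} = 1
G(6) = mex{0} = 1
G(7) = mex{0,0} = 1
G(8) = mex{1,0,0} = 2
G(9) = mex{1,0,0} = 2
G(10) = mex{1,0,0} = 2
G(11) = mex{1,1,0} = 2
G(12) = mex{2,1,1} = 0
G(13) = mex{2,1,1} = 0
G(14) = mex{2,1,1} = 0
G(15) = mex{2,2,1} = 0
G(16) = mex{0,2,2} = 1
G_A(16) = 1.
Stack B, S = {1, 3, 7}:
G(0) = 0
G(1) = mex{0} = 1
G(2) = mex{1} = 0
G(3) = mex{0,0} = 1
G(4) = mex{1,1} = 0
G(5) = mex{0,0} = 1
G(6) = mex{1,1} = 0
G(7) = mex{0,0,0} = 1
G(8) = mex{1,1,1} = 0
G(9) = mex{0,0,0} = 1
G(10) = mex{1,1,1} = 0
G(11) = mex{0,0,0} = 1
G(12) = mex{1,1,1} = 0
G(13) = mex{0,0,0} = 1
G_B(13) = 1.
Stack C, S = {1, 4, 8}:
G(0) = 0
G(1) = mex{0} = 1
G(2) = mex{1} = 0
G(3) = mex{0} = 1
G(4) = mex{1,0} = 2
G(5) = mex{2,1} = 0
G(6) = mex{0,0} = 1
G(7) = mex{1,1} = 0
G(8) = mex{0,2,0} = 1
G(9) = mex{1,0,1} = 2
G(10) = mex{2,1,0} = 3
G(11) = mex{3,0,1} = 2
G(12) = mex{2,1,2} = 0
G_C(12) = 0.
Combined Grundy value = 1 ⊕ 1 ⊕ 0 = 0.
A winning move leaves total XOR = 0, i.e. changes one component's Grundy value g to g ⊕ X where X is the current total.
Stack A: target g' = 1⊕0 = 1, but every legal move changes the Grundy value (mex property), so 0 moves.
Stack B: target g' = 1⊕0 = 1, but every legal move changes the Grundy value (mex property), so 0 moves.
Stack C: target g' = 0⊕0 = 0, but every legal move changes the Grundy value (mex property), so 0 moves.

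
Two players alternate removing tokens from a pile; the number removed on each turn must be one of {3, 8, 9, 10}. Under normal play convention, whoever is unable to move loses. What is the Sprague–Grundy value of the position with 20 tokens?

0

G(0) = 0
G(1) = mex{} = 0
G(2) = mex{} = 0
G(3) = mex{0} = 1
G(4) = mex{0} = 1
G(5) = mex{0} = 1
G(6) = mex{1} = 0
G(7) = mex{1} = 0
G(8) = mex{1,0} = 2
G(9) = mex{0,0,0} = 1
G(10) = mex{0,0,0,0} = 1
G(11) = mex{2,1,0,0} = 3
G(12) = mex{1,1,1,0} = 2
G(13) = mex{1,1,1,1} = 0
G(14) = mex{3,0,1,1} = 2
G(15) = mex{2,0,0,1} = 3
G(16) = mex{0,2,0,0} = 1
G(17) = mex{2,1,2,0} = 3
G(18) = mex{3,1,1,2} = 0
G(19) = mex{1,3,1,1} = 0
G(20) = mex{3,2,3,1} = 0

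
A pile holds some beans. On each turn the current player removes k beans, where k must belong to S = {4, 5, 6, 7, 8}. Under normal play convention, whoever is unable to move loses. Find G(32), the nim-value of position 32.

n :  0  1  2  3  4  5  6  7  8  9 10 11 12 13 14 15 16 17 18 19 20 21 22 23 24 25 26 27 28 29 30 31 32
G :  0  0  0  0  1  1  1  1  2  2  2  2  0  0  0  0  1  1  1  1  2  2  2  2  0  0  0  0  1  1  1  1  2

2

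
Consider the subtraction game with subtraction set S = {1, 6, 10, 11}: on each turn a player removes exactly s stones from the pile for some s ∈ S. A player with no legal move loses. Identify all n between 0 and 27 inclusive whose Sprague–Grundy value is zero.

n :  0  1  2  3  4  5  6  7  8  9 10 11 12 13 14 15 16 17 18 19 20 21 22 23 24 25 26 27
G :  0  1  0  1  0  1  2  0  1  0  1  2  3  2  3  2  0  1  2  3  2  0  1  0  1  0  1  2
P-positions are exactly the n with G(n) = 0.

0, 2, 4, 7, 9, 16, 21, 23, 25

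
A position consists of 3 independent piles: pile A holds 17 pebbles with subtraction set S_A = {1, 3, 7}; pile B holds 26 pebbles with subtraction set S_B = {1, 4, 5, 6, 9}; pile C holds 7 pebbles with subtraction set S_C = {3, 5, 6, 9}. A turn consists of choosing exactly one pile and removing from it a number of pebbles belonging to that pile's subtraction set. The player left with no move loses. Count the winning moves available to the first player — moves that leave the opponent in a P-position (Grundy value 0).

5

Pile A, S = {1, 3, 7}:
G(0) = 0
G(1) = mex{0} = 1
G(2) = mex{1} = 0
G(3) = mex{0,0} = 1
G(4) = mex{1,1} = 0
G(5) = mex{0,0} = 1
G(6) = mex{1,1} = 0
G(7) = mex{0,0,0} = 1
G(8) = mex{1,1,1} = 0
G(9) = mex{0,0,0} = 1
G(10) = mex{1,1,1} = 0
G(11) = mex{0,0,0} = 1
G(12) = mex{1,1,1} = 0
G(13) = mex{0,0,0} = 1
G(14) = mex{1,1,1} = 0
G(15) = mex{0,0,0} = 1
G(16) = mex{1,1,1} = 0
G(17) = mex{0,0,0} = 1
G_A(17) = 1.
Pile B, S = {1, 4, 5, 6, 9}:
G(0) = 0
G(1) = mex{0} = 1
G(2) = mex{1} = 0
G(3) = mex{0} = 1
G(4) = mex{1,0} = 2
G(5) = mex{2,1,0} = 3
G(6) = mex{3,0,1,0} = 2
G(7) = mex{2,1,0,1} = 3
G(8) = mex{3,2,1,0} = 4
G(9) = mex{4,3,2,1,0} = 5
G(10) = mex{5,2,3,2,1} = 0
G(11) = mex{0,3,2,3,0} = 1
G(12) = mex{1,4,3,2,1} = 0
G(13) = mex{0,5,4,3,2} = 1
G(14) = mex{1,0,5,4,3} = 2
G(15) = mex{2,1,0,5,2} = 3
G(16) = mex{3,0,1,0,3} = 2
G(17) = mex{2,1,0,1,4} = 3
G(18) = mex{3,2,1,0,5} = 4
G(19) = mex{4,3,2,1,0} = 5
G(20) = mex{5,2,3,2,1} = 0
G(21) = mex{0,3,2,3,0} = 1
G(22) = mex{1,4,3,2,1} = 0
G(23) = mex{0,5,4,3,2} = 1
G(24) = mex{1,0,5,4,3} = 2
G(25) = mex{2,1,0,5,2} = 3
G(26) = mex{3,0,1,0,3} = 2
G_B(26) = 2.
Pile C, S = {3, 5, 6, 9}:
G(0) = 0
G(1) = mex{} = 0
G(2) = mex{} = 0
G(3) = mex{0} = 1
G(4) = mex{0} = 1
G(5) = mex{0,0} = 1
G(6) = mex{1,0,0} = 2
G(7) = mex{1,0,0} = 2
G_C(7) = 2.
Combined Grundy value = 1 ⊕ 2 ⊕ 2 = 1.
A winning move leaves total XOR = 0, i.e. changes one component's Grundy value g to g ⊕ X where X is the current total.
Pile A: need g' = 1⊕1 = 0. Options: 17−1→G=0, 17−3→G=0, 17−7→G=0. Hits: 3.
Pile B: need g' = 2⊕1 = 3. Options: 26−1→G=3, 26−4→G=0, 26−5→G=1, 26−6→G=0, 26−9→G=3. Hits: 2.
Pile C: need g' = 2⊕1 = 3. Options: 7−3→G=1, 7−5→G=0, 7−6→G=0. Hits: 0.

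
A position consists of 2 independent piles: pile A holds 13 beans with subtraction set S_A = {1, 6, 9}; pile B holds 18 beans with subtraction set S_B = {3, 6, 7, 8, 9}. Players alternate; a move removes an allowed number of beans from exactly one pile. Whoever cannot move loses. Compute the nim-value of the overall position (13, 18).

Pile A, S = {1, 6, 9}:
n :  0  1  2  3  4  5  6  7  8  9 10 11 12 13
G :  0  1  0  1  0  1  2  0  1  2  3  2  0  1
G_A(13) = 1.
Pile B, S = {3, 6, 7, 8, 9}:
n :  0  1  2  3  4  5  6  7  8  9 10 11 12 13 14 15 16 17 18
G :  0  0  0  1  1  1  2  2  2  3  3  3  0  0  0  1  1  1  2
G_B(18) = 2.
Combined Grundy value = 1 ⊕ 2 = 3.

3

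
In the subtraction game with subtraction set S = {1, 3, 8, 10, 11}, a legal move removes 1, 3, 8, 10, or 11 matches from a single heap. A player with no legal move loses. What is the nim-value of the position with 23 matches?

n :  0  1  2  3  4  5  6  7  8  9 10 11 12 13 14 15 16 17 18 19 20 21 22 23
G :  0  1  0  1  0  1  0  1  2  3  2  3  2  3  2  3  4  5  0  1  0  1  0  1

1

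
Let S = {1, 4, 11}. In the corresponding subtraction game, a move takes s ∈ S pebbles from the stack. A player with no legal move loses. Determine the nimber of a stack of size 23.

n :  0  1  2  3  4  5  6  7  8  9 10 11 12 13 14 15 16 17 18 19 20 21 22 23
G :  0  1  0  1  2  0  1  0  1  2  0  1  0  1  2  0  1  0  1  2  0  1  0  1

1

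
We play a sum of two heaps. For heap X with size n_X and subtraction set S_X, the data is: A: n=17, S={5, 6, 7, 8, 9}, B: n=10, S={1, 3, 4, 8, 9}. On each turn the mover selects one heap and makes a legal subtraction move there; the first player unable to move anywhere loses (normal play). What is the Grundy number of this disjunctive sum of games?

Heap A, S = {5, 6, 7, 8, 9}:
n :  0  1  2  3  4  5  6  7  8  9 10 11 12 13 14 15 16 17
G :  0  0  0  0  0  1  1  1  1  1  2  2  2  2  0  0  0  0
G_A(17) = 0.
Heap B, S = {1, 3, 4, 8, 9}:
G(0) = 0
G(1) = mex{0} = 1
G(2) = mex{1} = 0
G(3) = mex{0,0} = 1
G(4) = mex{1,1,0} = 2
G(5) = mex{2,0,1} = 3
G(6) = mex{3,1,0} = 2
G(7) = mex{2,2,1} = 0
G(8) = mex{0,3,2,0} = 1
G(9) = mex{1,2,3,1,0} = 4
G(10) = mex{4,0,2,0,1} = 3
G_B(10) = 3.
Combined Grundy value = 0 ⊕ 3 = 3.

3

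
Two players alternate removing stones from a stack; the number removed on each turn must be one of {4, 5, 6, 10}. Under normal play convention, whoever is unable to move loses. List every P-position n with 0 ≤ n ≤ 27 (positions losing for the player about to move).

n :  0  1  2  3  4  5  6  7  8  9 10 11 12 13 14 15 16 17 18 19 20 21 22 23 24 25 26 27
G :  0  0  0  0  1  1  1  1  2  2  2  2  3  3  0  0  0  0  1  1  1  1  2  2  2  2  3  3
P-positions are exactly the n with G(n) = 0.

0, 1, 2, 3, 14, 15, 16, 17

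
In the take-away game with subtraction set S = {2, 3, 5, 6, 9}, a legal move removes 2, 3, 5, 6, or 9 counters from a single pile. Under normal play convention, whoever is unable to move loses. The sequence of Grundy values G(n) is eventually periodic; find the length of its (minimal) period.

4

G(0) = 0
G(1) = mex{} = 0
G(2) = mex{0} = 1
G(3) = mex{0,0} = 1
G(4) = mex{1,0} = 2
G(5) = mex{1,1,0} = 2
G(6) = mex{2,1,0,0} = 3
G(7) = mex{2,2,1,0} = 3
G(8) = mex{3,2,1,1} = 0
G(9) = mex{3,3,2,1,0} = 4
G(10) = mex{0,3,2,2,0} = 1
G(11) = mex{4,0,3,2,1} = 5
G(12) = mex{1,4,3,3,1} = 0
G(13) = mex{5,1,0,3,2} = 4
G(14) = mex{0,5,4,0,2} = 1
G(15) = mex{4,0,1,4,3} = 2
G(16) = mex{1,4,5,1,3} = 0
G(17) = mex{2,1,0,5,0} = 3
G(18) = mex{0,2,4,0,4} = 1
G(19) = mex{3,0,1,4,1} = 2
G(20) = mex{1,3,2,1,5} = 0
G(21) = mex{2,1,0,2,0} = 3
G(22) = mex{0,2,3,0,4} = 1
G(23) = mex{3,0,1,3,1} = 2
G(24) = mex{1,3,2,1,2} = 0
G(25) = mex{2,1,0,2,0} = 3
G(26) = mex{0,2,3,0,3} = 1
G(27) = mex{3,0,1,3,1} = 2
G(28) = mex{1,3,2,1,2} = 0
From n = 14 onward G(n+4) = G(n); since this holds over max(S) = 9 consecutive positions the period is 4 (pre-period 14).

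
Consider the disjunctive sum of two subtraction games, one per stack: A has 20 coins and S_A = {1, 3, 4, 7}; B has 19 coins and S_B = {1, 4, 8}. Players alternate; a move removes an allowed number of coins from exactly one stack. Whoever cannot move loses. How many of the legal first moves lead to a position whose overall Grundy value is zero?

2

Stack A, S = {1, 3, 4, 7}:
n :  0  1  2  3  4  5  6  7  8  9 10 11 12 13 14 15 16 17 18 19 20
G :  0  1  0  1  2  3  2  3  0  1  0  1  2  3  2  3  0  1  0  1  2
G_A(20) = 2.
Stack B, S = {1, 4, 8}:
n :  0  1  2  3  4  5  6  7  8  9 10 11 12 13 14 15 16 17 18 19
G :  0  1  0  1  2  0  1  0  1  2  3  2  0  1  0  1  2  0  1  0
G_B(19) = 0.
Combined Grundy value = 2 ⊕ 0 = 2.
A winning move leaves total XOR = 0, i.e. changes one component's Grundy value g to g ⊕ X where X is the current total.
Stack A: need g' = 2⊕2 = 0. Options: 20−1→G=1, 20−3→G=1, 20−4→G=0, 20−7→G=3. Hits: 1.
Stack B: need g' = 0⊕2 = 2. Options: 19−1→G=1, 19−4→G=1, 19−8→G=2. Hits: 1.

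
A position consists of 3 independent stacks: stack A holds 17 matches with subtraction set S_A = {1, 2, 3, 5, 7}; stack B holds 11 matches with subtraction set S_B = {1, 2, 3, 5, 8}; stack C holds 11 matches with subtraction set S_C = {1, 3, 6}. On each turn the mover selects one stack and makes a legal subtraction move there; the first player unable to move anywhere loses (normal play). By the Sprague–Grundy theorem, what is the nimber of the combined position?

0

Stack A, S = {1, 2, 3, 5, 7}:
G(0) = 0
G(1) = mex{0} = 1
G(2) = mex{1,0} = 2
G(3) = mex{2,1,0} = 3
G(4) = mex{3,2,1} = 0
G(5) = mex{0,3,2,0} = 1
G(6) = mex{1,0,3,1} = 2
G(7) = mex{2,1,0,2,0} = 3
G(8) = mex{3,2,1,3,1} = 0
G(9) = mex{0,3,2,0,2} = 1
G(10) = mex{1,0,3,1,3} = 2
G(11) = mex{2,1,0,2,0} = 3
G(12) = mex{3,2,1,3,1} = 0
G(13) = mex{0,3,2,0,2} = 1
G(14) = mex{1,0,3,1,3} = 2
G(15) = mex{2,1,0,2,0} = 3
G(16) = mex{3,2,1,3,1} = 0
G(17) = mex{0,3,2,0,2} = 1
G_A(17) = 1.
Stack B, S = {1, 2, 3, 5, 8}:
n :  0  1  2  3  4  5  6  7  8  9 10 11
G :  0  1  2  3  0  1  2  3  4  5  0  1
G_B(11) = 1.
Stack C, S = {1, 3, 6}:
G(0) = 0
G(1) = mex{0} = 1
G(2) = mex{1} = 0
G(3) = mex{0,0} = 1
G(4) = mex{1,1} = 0
G(5) = mex{0,0} = 1
G(6) = mex{1,1,0} = 2
G(7) = mex{2,0,1} = 3
G(8) = mex{3,1,0} = 2
G(9) = mex{2,2,1} = 0
G(10) = mex{0,3,0} = 1
G(11) = mex{1,2,1} = 0
G_C(11) = 0.
Combined Grundy value = 1 ⊕ 1 ⊕ 0 = 0.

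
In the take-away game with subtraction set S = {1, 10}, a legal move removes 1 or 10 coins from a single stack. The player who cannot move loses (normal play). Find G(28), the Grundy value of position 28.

G(0) = 0
G(1) = mex{0} = 1
G(2) = mex{1} = 0
G(3) = mex{0} = 1
G(4) = mex{1} = 0
G(5) = mex{0} = 1
G(6) = mex{1} = 0
G(7) = mex{0} = 1
G(8) = mex{1} = 0
G(9) = mex{0} = 1
G(10) = mex{1,0} = 2
G(11) = mex{2,1} = 0
G(12) = mex{0,0} = 1
G(13) = mex{1,1} = 0
G(14) = mex{0,0} = 1
G(15) = mex{1,1} = 0
G(16) = mex{0,0} = 1
G(17) = mex{1,1} = 0
G(18) = mex{0,0} = 1
G(19) = mex{1,1} = 0
G(20) = mex{0,2} = 1
G(21) = mex{1,0} = 2
G(22) = mex{2,1} = 0
G(23) = mex{0,0} = 1
G(24) = mex{1,1} = 0
G(25) = mex{0,0} = 1
G(26) = mex{1,1} = 0
G(27) = mex{0,0} = 1
G(28) = mex{1,1} = 0

0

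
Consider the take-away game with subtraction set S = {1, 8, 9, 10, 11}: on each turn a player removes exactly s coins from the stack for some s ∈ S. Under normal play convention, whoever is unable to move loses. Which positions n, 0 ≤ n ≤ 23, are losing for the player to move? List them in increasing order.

0, 2, 4, 6, 18, 20, 22

G(0) = 0
G(1) = mex{0} = 1
G(2) = mex{1} = 0
G(3) = mex{0} = 1
G(4) = mex{1} = 0
G(5) = mex{0} = 1
G(6) = mex{1} = 0
G(7) = mex{0} = 1
G(8) = mex{1,0} = 2
G(9) = mex{2,1,0} = 3
G(10) = mex{3,0,1,0} = 2
G(11) = mex{2,1,0,1,0} = 3
G(12) = mex{3,0,1,0,1} = 2
G(13) = mex{2,1,0,1,0} = 3
G(14) = mex{3,0,1,0,1} = 2
G(15) = mex{2,1,0,1,0} = 3
G(16) = mex{3,2,1,0,1} = 4
G(17) = mex{4,3,2,1,0} = 5
G(18) = mex{5,2,3,2,1} = 0
G(19) = mex{0,3,2,3,2} = 1
G(20) = mex{1,2,3,2,3} = 0
G(21) = mex{0,3,2,3,2} = 1
G(22) = mex{1,2,3,2,3} = 0
G(23) = mex{0,3,2,3,2} = 1
P-positions are exactly the n with G(n) = 0.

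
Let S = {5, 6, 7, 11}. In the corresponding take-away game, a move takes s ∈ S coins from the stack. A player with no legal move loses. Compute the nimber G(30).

n :  0  1  2  3  4  5  6  7  8  9 10 11 12 13 14 15 16 17 18 19 20 21 22 23 24 25 26 27 28 29 30
G :  0  0  0  0  0  1  1  1  1  1  2  2  2  2  2  3  0  0  0  0  0  1  1  1  1  1  2  2  2  2  2

2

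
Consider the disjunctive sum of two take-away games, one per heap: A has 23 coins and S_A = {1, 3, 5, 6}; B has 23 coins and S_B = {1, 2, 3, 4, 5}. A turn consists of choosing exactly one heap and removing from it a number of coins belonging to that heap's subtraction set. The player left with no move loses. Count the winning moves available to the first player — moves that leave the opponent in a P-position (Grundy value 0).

Heap A, S = {1, 3, 5, 6}:
G(0) = 0
G(1) = mex{0} = 1
G(2) = mex{1} = 0
G(3) = mex{0,0} = 1
G(4) = mex{1,1} = 0
G(5) = mex{0,0,0} = 1
G(6) = mex{1,1,1,0} = 2
G(7) = mex{2,0,0,1} = 3
G(8) = mex{3,1,1,0} = 2
G(9) = mex{2,2,0,1} = 3
G(10) = mex{3,3,1,0} = 2
G(11) = mex{2,2,2,1} = 0
G(12) = mex{0,3,3,2} = 1
G(13) = mex{1,2,2,3} = 0
G(14) = mex{0,0,3,2} = 1
G(15) = mex{1,1,2,3} = 0
G(16) = mex{0,0,0,2} = 1
G(17) = mex{1,1,1,0} = 2
G(18) = mex{2,0,0,1} = 3
G(19) = mex{3,1,1,0} = 2
G(20) = mex{2,2,0,1} = 3
G(21) = mex{3,3,1,0} = 2
G(22) = mex{2,2,2,1} = 0
G(23) = mex{0,3,3,2} = 1
G_A(23) = 1.
Heap B, S = {1, 2, 3, 4, 5}:
G(0) = 0
G(1) = mex{0} = 1
G(2) = mex{1,0} = 2
G(3) = mex{2,1,0} = 3
G(4) = mex{3,2,1,0} = 4
G(5) = mex{4,3,2,1,0} = 5
G(6) = mex{5,4,3,2,1} = 0
G(7) = mex{0,5,4,3,2} = 1
G(8) = mex{1,0,5,4,3} = 2
G(9) = mex{2,1,0,5,4} = 3
G(10) = mex{3,2,1,0,5} = 4
G(11) = mex{4,3,2,1,0} = 5
G(12) = mex{5,4,3,2,1} = 0
G(13) = mex{0,5,4,3,2} = 1
G(14) = mex{1,0,5,4,3} = 2
G(15) = mex{2,1,0,5,4} = 3
G(16) = mex{3,2,1,0,5} = 4
G(17) = mex{4,3,2,1,0} = 5
G(18) = mex{5,4,3,2,1} = 0
G(19) = mex{0,5,4,3,2} = 1
G(20) = mex{1,0,5,4,3} = 2
G(21) = mex{2,1,0,5,4} = 3
G(22) = mex{3,2,1,0,5} = 4
G(23) = mex{4,3,2,1,0} = 5
G_B(23) = 5.
Combined Grundy value = 1 ⊕ 5 = 4.
A winning move leaves total XOR = 0, i.e. changes one component's Grundy value g to g ⊕ X where X is the current total.
Heap A: need g' = 1⊕4 = 5. Options: 23−1→G=0, 23−3→G=3, 23−5→G=3, 23−6→G=2. Hits: 0.
Heap B: need g' = 5⊕4 = 1. Options: 23−1→G=4, 23−2→G=3, 23−3→G=2, 23−4→G=1, 23−5→G=0. Hits: 1.

1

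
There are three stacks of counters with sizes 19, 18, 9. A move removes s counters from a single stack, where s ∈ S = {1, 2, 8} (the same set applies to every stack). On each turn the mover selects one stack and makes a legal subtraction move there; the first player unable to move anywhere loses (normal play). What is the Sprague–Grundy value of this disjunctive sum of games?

All stacks use S = {1, 2, 8}:
G(0) = 0
G(1) = mex{0} = 1
G(2) = mex{1,0} = 2
G(3) = mex{2,1} = 0
G(4) = mex{0,2} = 1
G(5) = mex{1,0} = 2
G(6) = mex{2,1} = 0
G(7) = mex{0,2} = 1
G(8) = mex{1,0,0} = 2
G(9) = mex{2,1,1} = 0
G(10) = mex{0,2,2} = 1
G(11) = mex{1,0,0} = 2
G(12) = mex{2,1,1} = 0
G(13) = mex{0,2,2} = 1
G(14) = mex{1,0,0} = 2
G(15) = mex{2,1,1} = 0
G(16) = mex{0,2,2} = 1
G(17) = mex{1,0,0} = 2
G(18) = mex{2,1,1} = 0
G(19) = mex{0,2,2} = 1
Stack A: G(19) = 1.
Stack B: G(18) = 0.
Stack C: G(9) = 0.
Combined Grundy value = 1 ⊕ 0 ⊕ 0 = 1.

1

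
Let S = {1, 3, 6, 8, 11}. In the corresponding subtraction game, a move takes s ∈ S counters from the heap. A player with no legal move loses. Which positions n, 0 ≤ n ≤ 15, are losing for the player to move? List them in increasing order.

0, 2, 4, 9, 14

G(0) = 0
G(1) = mex{0} = 1
G(2) = mex{1} = 0
G(3) = mex{0,0} = 1
G(4) = mex{1,1} = 0
G(5) = mex{0,0} = 1
G(6) = mex{1,1,0} = 2
G(7) = mex{2,0,1} = 3
G(8) = mex{3,1,0,0} = 2
G(9) = mex{2,2,1,1} = 0
G(10) = mex{0,3,0,0} = 1
G(11) = mex{1,2,1,1,0} = 3
G(12) = mex{3,0,2,0,1} = 4
G(13) = mex{4,1,3,1,0} = 2
G(14) = mex{2,3,2,2,1} = 0
G(15) = mex{0,4,0,3,0} = 1
P-positions are exactly the n with G(n) = 0.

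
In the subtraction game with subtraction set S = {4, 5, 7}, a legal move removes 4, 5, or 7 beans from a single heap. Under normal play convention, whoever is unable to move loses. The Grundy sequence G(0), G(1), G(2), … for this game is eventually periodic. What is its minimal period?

11

n :  0  1  2  3  4  5  6  7  8  9 10 11 12 13 14 15 16 17 18 19 20 21 22 23
G :  0  0  0  0  1  1  1  1  2  2  2  0  0  0  0  1  1  1  1  2  2  2  0  0
G(n+11) = G(n) holds for n = 0,…,6 (a full window of length max(S) = 7), so the sequence is purely periodic with period 11.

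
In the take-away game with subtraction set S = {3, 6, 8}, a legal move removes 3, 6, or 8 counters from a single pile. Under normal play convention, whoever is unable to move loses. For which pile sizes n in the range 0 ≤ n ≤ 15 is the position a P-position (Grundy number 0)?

n :  0  1  2  3  4  5  6  7  8  9 10 11 12 13 14 15
G :  0  0  0  1  1  1  2  2  2  3  3  0  0  0  1  1
P-positions are exactly the n with G(n) = 0.

0, 1, 2, 11, 12, 13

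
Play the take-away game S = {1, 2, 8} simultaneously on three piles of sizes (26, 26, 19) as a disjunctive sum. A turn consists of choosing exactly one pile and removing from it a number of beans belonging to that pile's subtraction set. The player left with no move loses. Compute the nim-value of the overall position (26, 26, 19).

1

All piles use S = {1, 2, 8}:
G(0) = 0
G(1) = mex{0} = 1
G(2) = mex{1,0} = 2
G(3) = mex{2,1} = 0
G(4) = mex{0,2} = 1
G(5) = mex{1,0} = 2
G(6) = mex{2,1} = 0
G(7) = mex{0,2} = 1
G(8) = mex{1,0,0} = 2
G(9) = mex{2,1,1} = 0
G(10) = mex{0,2,2} = 1
G(11) = mex{1,0,0} = 2
G(12) = mex{2,1,1} = 0
G(13) = mex{0,2,2} = 1
G(14) = mex{1,0,0} = 2
G(15) = mex{2,1,1} = 0
G(16) = mex{0,2,2} = 1
G(17) = mex{1,0,0} = 2
G(18) = mex{2,1,1} = 0
G(19) = mex{0,2,2} = 1
G(20) = mex{1,0,0} = 2
G(21) = mex{2,1,1} = 0
G(22) = mex{0,2,2} = 1
G(23) = mex{1,0,0} = 2
G(24) = mex{2,1,1} = 0
G(25) = mex{0,2,2} = 1
G(26) = mex{1,0,0} = 2
Pile A: G(26) = 2.
Pile B: G(26) = 2.
Pile C: G(19) = 1.
Combined Grundy value = 2 ⊕ 2 ⊕ 1 = 1.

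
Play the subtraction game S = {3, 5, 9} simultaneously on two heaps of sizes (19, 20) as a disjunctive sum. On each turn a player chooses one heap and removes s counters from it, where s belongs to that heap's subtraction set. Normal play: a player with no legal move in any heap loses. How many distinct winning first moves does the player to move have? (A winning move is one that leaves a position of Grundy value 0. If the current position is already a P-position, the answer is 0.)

All heaps use S = {3, 5, 9}:
G(0) = 0
G(1) = mex{} = 0
G(2) = mex{} = 0
G(3) = mex{0} = 1
G(4) = mex{0} = 1
G(5) = mex{0,0} = 1
G(6) = mex{1,0} = 2
G(7) = mex{1,0} = 2
G(8) = mex{1,1} = 0
G(9) = mex{2,1,0} = 3
G(10) = mex{2,1,0} = 3
G(11) = mex{0,2,0} = 1
G(12) = mex{3,2,1} = 0
G(13) = mex{3,0,1} = 2
G(14) = mex{1,3,1} = 0
G(15) = mex{0,3,2} = 1
G(16) = mex{2,1,2} = 0
G(17) = mex{0,0,0} = 1
G(18) = mex{1,2,3} = 0
G(19) = mex{0,0,3} = 1
G(20) = mex{1,1,1} = 0
Heap A: G(19) = 1.
Heap B: G(20) = 0.
Combined Grundy value = 1 ⊕ 0 = 1.
A winning move leaves total XOR = 0, i.e. changes one component's Grundy value g to g ⊕ X where X is the current total.
Heap A: need g' = 1⊕1 = 0. Options: 19−3→G=0, 19−5→G=0, 19−9→G=3. Hits: 2.
Heap B: need g' = 0⊕1 = 1. Options: 20−3→G=1, 20−5→G=1, 20−9→G=1. Hits: 3.

5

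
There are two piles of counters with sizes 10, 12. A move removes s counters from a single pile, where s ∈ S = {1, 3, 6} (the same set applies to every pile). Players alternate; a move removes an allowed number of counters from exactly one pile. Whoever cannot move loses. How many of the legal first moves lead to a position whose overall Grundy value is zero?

0

All piles use S = {1, 3, 6}:
G(0) = 0
G(1) = mex{0} = 1
G(2) = mex{1} = 0
G(3) = mex{0,0} = 1
G(4) = mex{1,1} = 0
G(5) = mex{0,0} = 1
G(6) = mex{1,1,0} = 2
G(7) = mex{2,0,1} = 3
G(8) = mex{3,1,0} = 2
G(9) = mex{2,2,1} = 0
G(10) = mex{0,3,0} = 1
G(11) = mex{1,2,1} = 0
G(12) = mex{0,0,2} = 1
Pile A: G(10) = 1.
Pile B: G(12) = 1.
Combined Grundy value = 1 ⊕ 1 = 0.
A winning move leaves total XOR = 0, i.e. changes one component's Grundy value g to g ⊕ X where X is the current total.
Pile A: target g' = 1⊕0 = 1, but every legal move changes the Grundy value (mex property), so 0 moves.
Pile B: target g' = 1⊕0 = 1, but every legal move changes the Grundy value (mex property), so 0 moves.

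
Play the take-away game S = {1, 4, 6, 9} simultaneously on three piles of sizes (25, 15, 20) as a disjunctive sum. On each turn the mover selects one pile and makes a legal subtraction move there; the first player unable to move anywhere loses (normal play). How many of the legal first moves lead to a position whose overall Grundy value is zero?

0

All piles use S = {1, 4, 6, 9}:
G(0) = 0
G(1) = mex{0} = 1
G(2) = mex{1} = 0
G(3) = mex{0} = 1
G(4) = mex{1,0} = 2
G(5) = mex{2,1} = 0
G(6) = mex{0,0,0} = 1
G(7) = mex{1,1,1} = 0
G(8) = mex{0,2,0} = 1
G(9) = mex{1,0,1,0} = 2
G(10) = mex{2,1,2,1} = 0
G(11) = mex{0,0,0,0} = 1
G(12) = mex{1,1,1,1} = 0
G(13) = mex{0,2,0,2} = 1
G(14) = mex{1,0,1,0} = 2
G(15) = mex{2,1,2,1} = 0
G(16) = mex{0,0,0,0} = 1
G(17) = mex{1,1,1,1} = 0
G(18) = mex{0,2,0,2} = 1
G(19) = mex{1,0,1,0} = 2
G(20) = mex{2,1,2,1} = 0
G(21) = mex{0,0,0,0} = 1
G(22) = mex{1,1,1,1} = 0
G(23) = mex{0,2,0,2} = 1
G(24) = mex{1,0,1,0} = 2
G(25) = mex{2,1,2,1} = 0
Pile A: G(25) = 0.
Pile B: G(15) = 0.
Pile C: G(20) = 0.
Combined Grundy value = 0 ⊕ 0 ⊕ 0 = 0.
A winning move leaves total XOR = 0, i.e. changes one component's Grundy value g to g ⊕ X where X is the current total.
Pile A: target g' = 0⊕0 = 0, but every legal move changes the Grundy value (mex property), so 0 moves.
Pile B: target g' = 0⊕0 = 0, but every legal move changes the Grundy value (mex property), so 0 moves.
Pile C: target g' = 0⊕0 = 0, but every legal move changes the Grundy value (mex property), so 0 moves.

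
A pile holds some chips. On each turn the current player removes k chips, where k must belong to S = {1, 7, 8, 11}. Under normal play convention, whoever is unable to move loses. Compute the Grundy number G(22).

0

n :  0  1  2  3  4  5  6  7  8  9 10 11 12 13 14 15 16 17 18 19 20 21 22
G :  0  1  0  1  0  1  0  1  2  3  2  3  2  3  2  3  0  1  0  1  0  1  0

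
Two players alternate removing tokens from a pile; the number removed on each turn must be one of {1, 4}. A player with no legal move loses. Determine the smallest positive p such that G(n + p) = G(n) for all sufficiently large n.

5

n :  0  1  2  3  4  5  6  7  8  9 10 11 12 13 14
G :  0  1  0  1  2  0  1  0  1  2  0  1  0  1  2
G(n+5) = G(n) holds for n = 0,…,3 (a full window of length max(S) = 4), so the sequence is purely periodic with period 5.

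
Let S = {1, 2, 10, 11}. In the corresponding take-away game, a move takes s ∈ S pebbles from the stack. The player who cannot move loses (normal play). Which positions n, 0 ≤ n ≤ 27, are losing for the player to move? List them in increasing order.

0, 3, 6, 9, 12, 15, 18, 21, 24, 27

n :  0  1  2  3  4  5  6  7  8  9 10 11 12 13 14 15 16 17 18 19 20 21 22 23 24 25 26 27
G :  0  1  2  0  1  2  0  1  2  0  1  2  0  1  2  0  1  2  0  1  2  0  1  2  0  1  2  0
P-positions are exactly the n with G(n) = 0.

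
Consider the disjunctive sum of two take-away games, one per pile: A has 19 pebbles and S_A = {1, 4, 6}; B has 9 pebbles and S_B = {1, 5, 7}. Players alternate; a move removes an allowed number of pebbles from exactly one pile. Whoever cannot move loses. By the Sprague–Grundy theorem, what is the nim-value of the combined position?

Pile A, S = {1, 4, 6}:
n :  0  1  2  3  4  5  6  7  8  9 10 11 12 13 14 15 16 17 18 19
G :  0  1  0  1  2  0  1  0  1  2  0  1  0  1  2  0  1  0  1  2
G_A(19) = 2.
Pile B, S = {1, 5, 7}:
n : 0 1 2 3 4 5 6 7 8 9
G : 0 1 0 1 0 1 0 1 0 1
G_B(9) = 1.
Combined Grundy value = 2 ⊕ 1 = 3.

3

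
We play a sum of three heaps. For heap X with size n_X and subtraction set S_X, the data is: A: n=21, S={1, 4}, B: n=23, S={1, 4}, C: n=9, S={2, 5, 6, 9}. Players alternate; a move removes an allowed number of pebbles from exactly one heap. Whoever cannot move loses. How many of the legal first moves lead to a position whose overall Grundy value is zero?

Heap A, S = {1, 4}:
n :  0  1  2  3  4  5  6  7  8  9 10 11 12 13 14 15 16 17 18 19 20 21
G :  0  1  0  1  2  0  1  0  1  2  0  1  0  1  2  0  1  0  1  2  0  1
G_A(21) = 1.
Heap B, S = {1, 4}:
G(0) = 0
G(1) = mex{0} = 1
G(2) = mex{1} = 0
G(3) = mex{0} = 1
G(4) = mex{1,0} = 2
G(5) = mex{2,1} = 0
G(6) = mex{0,0} = 1
G(7) = mex{1,1} = 0
G(8) = mex{0,2} = 1
G(9) = mex{1,0} = 2
G(10) = mex{2,1} = 0
G(11) = mex{0,0} = 1
G(12) = mex{1,1} = 0
G(13) = mex{0,2} = 1
G(14) = mex{1,0} = 2
G(15) = mex{2,1} = 0
G(16) = mex{0,0} = 1
G(17) = mex{1,1} = 0
G(18) = mex{0,2} = 1
G(19) = mex{1,0} = 2
G(20) = mex{2,1} = 0
G(21) = mex{0,0} = 1
G(22) = mex{1,1} = 0
G(23) = mex{0,2} = 1
G_B(23) = 1.
Heap C, S = {2, 5, 6, 9}:
n : 0 1 2 3 4 5 6 7 8 9
G : 0 0 1 1 0 2 1 3 0 2
G_C(9) = 2.
Combined Grundy value = 1 ⊕ 1 ⊕ 2 = 2.
A winning move leaves total XOR = 0, i.e. changes one component's Grundy value g to g ⊕ X where X is the current total.
Heap A: need g' = 1⊕2 = 3. Options: 21−1→G=0, 21−4→G=0. Hits: 0.
Heap B: need g' = 1⊕2 = 3. Options: 23−1→G=0, 23−4→G=2. Hits: 0.
Heap C: need g' = 2⊕2 = 0. Options: 9−2→G=3, 9−5→G=0, 9−6→G=1, 9−9→G=0. Hits: 2.

2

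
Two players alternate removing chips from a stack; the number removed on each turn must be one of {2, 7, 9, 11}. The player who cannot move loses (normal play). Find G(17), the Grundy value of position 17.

G(0) = 0
G(1) = mex{} = 0
G(2) = mex{0} = 1
G(3) = mex{0} = 1
G(4) = mex{1} = 0
G(5) = mex{1} = 0
G(6) = mex{0} = 1
G(7) = mex{0,0} = 1
G(8) = mex{1,0} = 2
G(9) = mex{1,1,0} = 2
G(10) = mex{2,1,0} = 3
G(11) = mex{2,0,1,0} = 3
G(12) = mex{3,0,1,0} = 2
G(13) = mex{3,1,0,1} = 2
G(14) = mex{2,1,0,1} = 3
G(15) = mex{2,2,1,0} = 3
G(16) = mex{3,2,1,0} = 4
G(17) = mex{3,3,2,1} = 0

0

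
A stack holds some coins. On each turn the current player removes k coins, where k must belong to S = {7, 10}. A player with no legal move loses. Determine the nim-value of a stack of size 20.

G(0) = 0
G(1) = mex{} = 0
G(2) = mex{} = 0
G(3) = mex{} = 0
G(4) = mex{} = 0
G(5) = mex{} = 0
G(6) = mex{} = 0
G(7) = mex{0} = 1
G(8) = mex{0} = 1
G(9) = mex{0} = 1
G(10) = mex{0,0} = 1
G(11) = mex{0,0} = 1
G(12) = mex{0,0} = 1
G(13) = mex{0,0} = 1
G(14) = mex{1,0} = 2
G(15) = mex{1,0} = 2
G(16) = mex{1,0} = 2
G(17) = mex{1,1} = 0
G(18) = mex{1,1} = 0
G(19) = mex{1,1} = 0
G(20) = mex{1,1} = 0

0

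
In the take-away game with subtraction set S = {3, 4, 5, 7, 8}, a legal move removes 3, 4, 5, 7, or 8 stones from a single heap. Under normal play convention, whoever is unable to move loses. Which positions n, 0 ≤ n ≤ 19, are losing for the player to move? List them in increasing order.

0, 1, 2, 11, 12, 13

G(0) = 0
G(1) = mex{} = 0
G(2) = mex{} = 0
G(3) = mex{0} = 1
G(4) = mex{0,0} = 1
G(5) = mex{0,0,0} = 1
G(6) = mex{1,0,0} = 2
G(7) = mex{1,1,0,0} = 2
G(8) = mex{1,1,1,0,0} = 2
G(9) = mex{2,1,1,0,0} = 3
G(10) = mex{2,2,1,1,0} = 3
G(11) = mex{2,2,2,1,1} = 0
G(12) = mex{3,2,2,1,1} = 0
G(13) = mex{3,3,2,2,1} = 0
G(14) = mex{0,3,3,2,2} = 1
G(15) = mex{0,0,3,2,2} = 1
G(16) = mex{0,0,0,3,2} = 1
G(17) = mex{1,0,0,3,3} = 2
G(18) = mex{1,1,0,0,3} = 2
G(19) = mex{1,1,1,0,0} = 2
P-positions are exactly the n with G(n) = 0.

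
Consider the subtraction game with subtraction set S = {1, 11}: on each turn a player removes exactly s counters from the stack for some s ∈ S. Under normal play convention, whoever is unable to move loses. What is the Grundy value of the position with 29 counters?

1

G(0) = 0
G(1) = mex{0} = 1
G(2) = mex{1} = 0
G(3) = mex{0} = 1
G(4) = mex{1} = 0
G(5) = mex{0} = 1
G(6) = mex{1} = 0
G(7) = mex{0} = 1
G(8) = mex{1} = 0
G(9) = mex{0} = 1
G(10) = mex{1} = 0
G(11) = mex{0,0} = 1
G(12) = mex{1,1} = 0
G(13) = mex{0,0} = 1
G(14) = mex{1,1} = 0
G(15) = mex{0,0} = 1
G(16) = mex{1,1} = 0
G(17) = mex{0,0} = 1
G(18) = mex{1,1} = 0
G(19) = mex{0,0} = 1
G(20) = mex{1,1} = 0
G(21) = mex{0,0} = 1
G(22) = mex{1,1} = 0
G(23) = mex{0,0} = 1
G(24) = mex{1,1} = 0
G(25) = mex{0,0} = 1
G(26) = mex{1,1} = 0
G(27) = mex{0,0} = 1
G(28) = mex{1,1} = 0
G(29) = mex{0,0} = 1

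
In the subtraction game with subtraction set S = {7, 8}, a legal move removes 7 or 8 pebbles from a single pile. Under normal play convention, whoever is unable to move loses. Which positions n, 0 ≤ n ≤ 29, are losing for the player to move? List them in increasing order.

0, 1, 2, 3, 4, 5, 6, 15, 16, 17, 18, 19, 20, 21

G(0) = 0
G(1) = mex{} = 0
G(2) = mex{} = 0
G(3) = mex{} = 0
G(4) = mex{} = 0
G(5) = mex{} = 0
G(6) = mex{} = 0
G(7) = mex{0} = 1
G(8) = mex{0,0} = 1
G(9) = mex{0,0} = 1
G(10) = mex{0,0} = 1
G(11) = mex{0,0} = 1
G(12) = mex{0,0} = 1
G(13) = mex{0,0} = 1
G(14) = mex{1,0} = 2
G(15) = mex{1,1} = 0
G(16) = mex{1,1} = 0
G(17) = mex{1,1} = 0
G(18) = mex{1,1} = 0
G(19) = mex{1,1} = 0
G(20) = mex{1,1} = 0
G(21) = mex{2,1} = 0
G(22) = mex{0,2} = 1
G(23) = mex{0,0} = 1
G(24) = mex{0,0} = 1
G(25) = mex{0,0} = 1
G(26) = mex{0,0} = 1
G(27) = mex{0,0} = 1
G(28) = mex{0,0} = 1
G(29) = mex{1,0} = 2
P-positions are exactly the n with G(n) = 0.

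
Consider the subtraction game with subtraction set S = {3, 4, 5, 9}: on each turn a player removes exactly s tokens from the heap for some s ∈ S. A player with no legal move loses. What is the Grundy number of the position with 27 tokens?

2

n :  0  1  2  3  4  5  6  7  8  9 10 11 12 13 14 15 16 17 18 19 20 21 22 23 24 25 26 27
G :  0  0  0  1  1  1  2  2  0  3  3  1  4  2  0  0  0  1  1  1  2  2  0  3  3  1  4  2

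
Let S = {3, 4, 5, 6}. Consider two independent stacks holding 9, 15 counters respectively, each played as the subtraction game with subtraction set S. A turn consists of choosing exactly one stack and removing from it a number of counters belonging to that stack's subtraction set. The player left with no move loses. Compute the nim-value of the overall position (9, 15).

All stacks use S = {3, 4, 5, 6}:
G(0) = 0
G(1) = mex{} = 0
G(2) = mex{} = 0
G(3) = mex{0} = 1
G(4) = mex{0,0} = 1
G(5) = mex{0,0,0} = 1
G(6) = mex{1,0,0,0} = 2
G(7) = mex{1,1,0,0} = 2
G(8) = mex{1,1,1,0} = 2
G(9) = mex{2,1,1,1} = 0
G(10) = mex{2,2,1,1} = 0
G(11) = mex{2,2,2,1} = 0
G(12) = mex{0,2,2,2} = 1
G(13) = mex{0,0,2,2} = 1
G(14) = mex{0,0,0,2} = 1
G(15) = mex{1,0,0,0} = 2
Stack A: G(9) = 0.
Stack B: G(15) = 2.
Combined Grundy value = 0 ⊕ 2 = 2.

2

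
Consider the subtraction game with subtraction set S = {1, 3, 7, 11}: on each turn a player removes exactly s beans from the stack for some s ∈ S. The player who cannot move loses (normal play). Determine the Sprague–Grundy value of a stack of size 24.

0

G(0) = 0
G(1) = mex{0} = 1
G(2) = mex{1} = 0
G(3) = mex{0,0} = 1
G(4) = mex{1,1} = 0
G(5) = mex{0,0} = 1
G(6) = mex{1,1} = 0
G(7) = mex{0,0,0} = 1
G(8) = mex{1,1,1} = 0
G(9) = mex{0,0,0} = 1
G(10) = mex{1,1,1} = 0
G(11) = mex{0,0,0,0} = 1
G(12) = mex{1,1,1,1} = 0
G(13) = mex{0,0,0,0} = 1
G(14) = mex{1,1,1,1} = 0
G(15) = mex{0,0,0,0} = 1
G(16) = mex{1,1,1,1} = 0
G(17) = mex{0,0,0,0} = 1
G(18) = mex{1,1,1,1} = 0
G(19) = mex{0,0,0,0} = 1
G(20) = mex{1,1,1,1} = 0
G(21) = mex{0,0,0,0} = 1
G(22) = mex{1,1,1,1} = 0
G(23) = mex{0,0,0,0} = 1
G(24) = mex{1,1,1,1} = 0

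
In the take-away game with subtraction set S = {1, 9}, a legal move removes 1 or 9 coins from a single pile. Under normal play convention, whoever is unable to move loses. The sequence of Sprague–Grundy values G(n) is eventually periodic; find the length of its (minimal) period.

G(0) = 0
G(1) = mex{0} = 1
G(2) = mex{1} = 0
G(3) = mex{0} = 1
G(4) = mex{1} = 0
G(5) = mex{0} = 1
G(6) = mex{1} = 0
G(7) = mex{0} = 1
G(8) = mex{1} = 0
G(9) = mex{0,0} = 1
G(10) = mex{1,1} = 0
G(11) = mex{0,0} = 1
G(12) = mex{1,1} = 0
G(13) = mex{0,0} = 1
G(14) = mex{1,1} = 0
G(n+2) = G(n) holds for n = 0,…,8 (a full window of length max(S) = 9), so the sequence is purely periodic with period 2.

2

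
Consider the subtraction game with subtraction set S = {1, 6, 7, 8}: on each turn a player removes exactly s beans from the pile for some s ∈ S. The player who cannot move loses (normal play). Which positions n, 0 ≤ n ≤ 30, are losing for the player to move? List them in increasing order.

0, 2, 4, 13, 15, 17, 26, 28, 30

G(0) = 0
G(1) = mex{0} = 1
G(2) = mex{1} = 0
G(3) = mex{0} = 1
G(4) = mex{1} = 0
G(5) = mex{0} = 1
G(6) = mex{1,0} = 2
G(7) = mex{2,1,0} = 3
G(8) = mex{3,0,1,0} = 2
G(9) = mex{2,1,0,1} = 3
G(10) = mex{3,0,1,0} = 2
G(11) = mex{2,1,0,1} = 3
G(12) = mex{3,2,1,0} = 4
G(13) = mex{4,3,2,1} = 0
G(14) = mex{0,2,3,2} = 1
G(15) = mex{1,3,2,3} = 0
G(16) = mex{0,2,3,2} = 1
G(17) = mex{1,3,2,3} = 0
G(18) = mex{0,4,3,2} = 1
G(19) = mex{1,0,4,3} = 2
G(20) = mex{2,1,0,4} = 3
G(21) = mex{3,0,1,0} = 2
G(22) = mex{2,1,0,1} = 3
G(23) = mex{3,0,1,0} = 2
G(24) = mex{2,1,0,1} = 3
G(25) = mex{3,2,1,0} = 4
G(26) = mex{4,3,2,1} = 0
G(27) = mex{0,2,3,2} = 1
G(28) = mex{1,3,2,3} = 0
G(29) = mex{0,2,3,2} = 1
G(30) = mex{1,3,2,3} = 0
P-positions are exactly the n with G(n) = 0.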